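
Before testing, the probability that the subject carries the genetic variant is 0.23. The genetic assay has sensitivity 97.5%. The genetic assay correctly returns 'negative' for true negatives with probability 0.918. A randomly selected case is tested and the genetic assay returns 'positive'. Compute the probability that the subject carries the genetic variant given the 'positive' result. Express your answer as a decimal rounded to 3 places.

Write H for 'the subject carries the genetic variant'. Prior odds H:¬H = 0.23/0.77 = 0.29870. For the 'positive' outcome, the likelihood ratio is 0.975/0.082 = 11.890.
Posterior odds = 0.29870 × 11.890 = 3.5516, so P(H|E) = 3.5516/(1+3.5516) = 0.780.

P(H | E) ≈ 0.780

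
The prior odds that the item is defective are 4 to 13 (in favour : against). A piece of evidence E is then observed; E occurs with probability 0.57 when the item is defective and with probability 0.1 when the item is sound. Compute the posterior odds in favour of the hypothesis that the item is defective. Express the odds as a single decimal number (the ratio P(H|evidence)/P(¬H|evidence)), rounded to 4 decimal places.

Posterior odds ≈ 1.7538

Prior odds = 4/13 = 0.30769.
Likelihood ratio for E = 0.57/0.1 = 5.7000.
Posterior odds = prior odds × LR = 1.7538.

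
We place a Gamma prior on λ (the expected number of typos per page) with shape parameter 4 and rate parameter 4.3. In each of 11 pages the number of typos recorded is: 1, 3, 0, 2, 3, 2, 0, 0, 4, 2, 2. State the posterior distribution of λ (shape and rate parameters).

Posterior: Gamma(shape=23, rate=15.3)

The Poisson likelihood adds the total count to the shape and the number of exposure periods to the rate. Here ∑xᵢ = 19 and n = 11, so shape 4→23 and rate 4.3→15.3.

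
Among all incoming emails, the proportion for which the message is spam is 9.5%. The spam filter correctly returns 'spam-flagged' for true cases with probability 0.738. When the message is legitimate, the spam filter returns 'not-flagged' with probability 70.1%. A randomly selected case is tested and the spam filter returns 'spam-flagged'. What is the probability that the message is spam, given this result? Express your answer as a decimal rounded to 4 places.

P(H | E) ≈ 0.2058

Write H for 'the message is spam'. Prior odds H:¬H = 0.095/0.905 = 0.10497. For the 'spam-flagged' outcome, the likelihood ratio is 0.738/0.299 = 2.4682.
Posterior odds = 0.10497 × 2.4682 = 0.25910, so P(H|E) = 0.25910/(1+0.25910) = 0.2058.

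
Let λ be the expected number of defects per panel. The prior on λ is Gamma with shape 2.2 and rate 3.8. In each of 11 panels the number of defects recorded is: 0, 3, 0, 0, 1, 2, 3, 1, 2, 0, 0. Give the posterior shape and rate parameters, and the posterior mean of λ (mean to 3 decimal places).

Posterior: Gamma(shape=14.2, rate=14.8); mean ≈ 0.959

The Poisson likelihood adds the total count to the shape and the number of exposure periods to the rate. Here ∑xᵢ = 12 and n = 11, so shape 2.2→14.2 and rate 3.8→14.8.
Posterior mean = shape/rate = 14.2/14.8 = 0.959.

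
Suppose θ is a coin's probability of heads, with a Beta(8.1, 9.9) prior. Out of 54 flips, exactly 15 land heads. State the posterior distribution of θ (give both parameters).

Observing 15 successes and 39 failures updates Beta(8.1, 9.9) by adding the success and failure counts to the two shape parameters: α = 8.1+15 = 23.1, β = 9.9+39 = 48.9.

Posterior: Beta(23.1, 48.9)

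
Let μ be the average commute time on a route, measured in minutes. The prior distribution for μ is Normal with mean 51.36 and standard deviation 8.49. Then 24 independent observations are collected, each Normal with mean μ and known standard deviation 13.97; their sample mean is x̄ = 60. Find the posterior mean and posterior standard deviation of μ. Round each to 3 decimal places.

Prior precision 1/τ₀² = 1/8.49² = 0.0138735; data precision n/σ² = 24/13.97² = 0.122975.
Posterior precision = 0.0138735 + 0.122975 = 0.136849, giving posterior SD = 1/√0.136849 = 2.703.
Posterior mean = (0.0138735·51.36 + 0.122975·60) / 0.136849 = 59.124.

Posterior mean ≈ 59.124; posterior SD ≈ 2.703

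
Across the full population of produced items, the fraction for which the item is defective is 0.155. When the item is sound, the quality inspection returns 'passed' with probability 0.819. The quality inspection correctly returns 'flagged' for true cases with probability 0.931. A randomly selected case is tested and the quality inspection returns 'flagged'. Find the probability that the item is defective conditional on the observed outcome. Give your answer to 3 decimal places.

P(H | E) ≈ 0.485

Let H be the event that the item is defective. P(H) = 0.155, so P(¬H) = 0.845. With E the 'flagged' result, P(E|H) = 0.931 and P(E|¬H) = 0.181.
P(E) = 0.931·0.155 + 0.181·0.845 = 0.14431 + 0.15294 = 0.29725.
By Bayes' theorem, P(H|E) = 0.14431 / 0.29725 = 0.485.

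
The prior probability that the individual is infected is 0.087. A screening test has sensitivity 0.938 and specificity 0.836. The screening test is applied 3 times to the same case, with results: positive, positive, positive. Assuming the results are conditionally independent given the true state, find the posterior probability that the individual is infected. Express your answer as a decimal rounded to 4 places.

Posterior P(H) ≈ 0.9469

Let H be the event that the individual is infected; start with P(H) = 0.087. P('positive'|H) = 0.938, P('positive'|¬H) = 0.164.
Update on result 1 ('positive'): P(H) ← 0.938·0.0870 / (0.938·0.0870 + 0.164·0.9130) = 0.081606/0.23134 = 0.3528.
Update on result 2 ('positive'): P(H) ← 0.938·0.3528 / (0.938·0.3528 + 0.164·0.6472) = 0.33089/0.43703 = 0.7571.
Update on result 3 ('positive'): P(H) ← 0.938·0.7571 / (0.938·0.7571 + 0.164·0.2429) = 0.71018/0.75001 = 0.9469.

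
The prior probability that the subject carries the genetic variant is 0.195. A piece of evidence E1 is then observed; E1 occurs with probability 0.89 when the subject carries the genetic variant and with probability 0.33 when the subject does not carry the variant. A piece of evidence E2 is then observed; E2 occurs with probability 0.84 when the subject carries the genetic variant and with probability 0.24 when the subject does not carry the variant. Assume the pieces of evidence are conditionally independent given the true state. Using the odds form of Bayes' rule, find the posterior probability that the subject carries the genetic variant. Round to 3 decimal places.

Posterior probability ≈ 0.696

Prior odds = 0.195/(1−0.195) = 0.24224. In log-odds, ln(0.24224) = -1.4178.
Add log likelihood ratios: ln(2.6970) + ln(3.5000) = 2.2449.
Posterior log-odds = 0.82705, so posterior odds = exp(0.82705) = 2.2866. Converting, P(H|E) = 2.2866/3.2866 = 0.696.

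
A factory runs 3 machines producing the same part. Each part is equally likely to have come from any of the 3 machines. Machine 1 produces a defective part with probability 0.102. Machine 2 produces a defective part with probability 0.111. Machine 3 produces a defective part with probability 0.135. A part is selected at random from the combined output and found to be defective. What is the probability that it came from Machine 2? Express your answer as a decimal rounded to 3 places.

P(defective|M1) = 0.102; P(defective|M2) = 0.111; P(defective|M3) = 0.135.
Prior × likelihood for each source: 0.333333·0.102=0.03400, 0.333333·0.111=0.03700, 0.333333·0.135=0.04500. Summing gives P(defective) = 0.11600.
P(Machine 2 | defective) = 0.03700 / 0.11600 = 0.319.

Posterior probability ≈ 0.319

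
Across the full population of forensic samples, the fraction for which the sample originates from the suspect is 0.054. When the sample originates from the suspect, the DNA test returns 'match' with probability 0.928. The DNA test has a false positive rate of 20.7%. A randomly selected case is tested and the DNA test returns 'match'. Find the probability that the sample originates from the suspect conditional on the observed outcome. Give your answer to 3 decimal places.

P(H | E) ≈ 0.204

Write H for 'the sample originates from the suspect'. Prior odds H:¬H = 0.054/0.946 = 0.057082. For the 'match' outcome, the likelihood ratio is 0.928/0.207 = 4.4831.
Posterior odds = 0.057082 × 4.4831 = 0.25591, so P(H|E) = 0.25591/(1+0.25591) = 0.204.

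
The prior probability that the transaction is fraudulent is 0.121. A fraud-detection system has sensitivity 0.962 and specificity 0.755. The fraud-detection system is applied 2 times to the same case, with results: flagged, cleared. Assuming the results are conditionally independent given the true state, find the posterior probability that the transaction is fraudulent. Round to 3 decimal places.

Let H be the event that the transaction is fraudulent; start with P(H) = 0.121. P('flagged'|H) = 0.962, P('flagged'|¬H) = 0.245.
Update on result 1 ('flagged'): P(H) ← 0.962·0.1210 / (0.962·0.1210 + 0.245·0.8790) = 0.11640/0.33176 = 0.3509.
Update on result 2 ('cleared'): P(H) ← 0.038·0.3509 / (0.038·0.3509 + 0.755·0.6491) = 0.013333/0.50343 = 0.0265.

Posterior P(H) ≈ 0.026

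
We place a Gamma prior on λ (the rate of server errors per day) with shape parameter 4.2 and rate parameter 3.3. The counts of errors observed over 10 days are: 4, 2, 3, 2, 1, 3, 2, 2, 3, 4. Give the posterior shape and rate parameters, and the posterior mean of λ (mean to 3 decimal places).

Posterior: Gamma(shape=30.2, rate=13.3); mean ≈ 2.271

Total count ∑xᵢ = 26 over n = 10 days.
Gamma is conjugate to the Poisson likelihood: posterior is Gamma(shape = 4.2+26 = 30.2, rate = 3.3+10 = 13.3).
E[λ | data] = 30.2/13.3 = 2.271.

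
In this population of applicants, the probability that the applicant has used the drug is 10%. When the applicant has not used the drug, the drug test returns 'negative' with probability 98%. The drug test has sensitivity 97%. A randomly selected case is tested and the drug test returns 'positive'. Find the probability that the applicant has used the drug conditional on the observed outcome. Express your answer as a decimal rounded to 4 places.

Let H be the event that the applicant has used the drug. P(H) = 0.1, so P(¬H) = 0.9. With E the 'positive' result, P(E|H) = 0.97 and P(E|¬H) = 0.02.
P(E) = 0.97·0.1 + 0.02·0.9 = 0.097000 + 0.018000 = 0.11500.
By Bayes' theorem, P(H|E) = 0.097000 / 0.11500 = 0.8435.

P(H | E) ≈ 0.8435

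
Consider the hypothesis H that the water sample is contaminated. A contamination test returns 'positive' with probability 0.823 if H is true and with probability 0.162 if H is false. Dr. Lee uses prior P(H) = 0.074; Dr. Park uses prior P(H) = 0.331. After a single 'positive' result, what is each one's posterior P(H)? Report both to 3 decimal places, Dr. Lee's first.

Dr. Lee: 0.289; Dr. Park: 0.715

The likelihood ratio for a 'positive' result is 0.823/0.162 = 5.0802.
Dr. Lee: prior odds 0.074/0.926 = 0.079914; posterior odds 0.40598; posterior probability 0.289.
Dr. Park: prior odds 0.331/0.669 = 0.49477; posterior odds 2.5135; posterior probability 0.715.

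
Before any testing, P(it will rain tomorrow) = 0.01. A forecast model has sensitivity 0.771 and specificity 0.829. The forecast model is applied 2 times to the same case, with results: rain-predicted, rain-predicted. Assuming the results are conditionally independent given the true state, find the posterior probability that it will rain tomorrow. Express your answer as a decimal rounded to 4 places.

With H the event that it will rain tomorrow, the joint likelihood of the observed sequence is P(data|H) = 0.771·0.771 = 0.59444 and P(data|¬H) = 0.171·0.171 = 0.029241.
Bayes: P(H|data) = 0.01·0.59444 / (0.01·0.59444 + 0.99·0.029241) = 0.0059444/0.034893 = 0.1704.

Posterior P(H) ≈ 0.1704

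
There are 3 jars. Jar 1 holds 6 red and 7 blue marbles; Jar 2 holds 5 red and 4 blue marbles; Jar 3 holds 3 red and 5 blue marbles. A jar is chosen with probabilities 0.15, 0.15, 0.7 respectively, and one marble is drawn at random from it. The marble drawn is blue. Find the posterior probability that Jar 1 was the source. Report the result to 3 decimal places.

P(blue|Jar 1) = 0.5385; P(blue|Jar 2) = 0.4444; P(blue|Jar 3) = 0.625.
Prior × likelihood for each source: 0.15·0.5385=0.08077, 0.15·0.4444=0.06667, 0.7·0.625=0.4375. Summing gives P(blue) = 0.58494.
P(Jar 1 | blue) = 0.08077 / 0.58494 = 0.138.

Posterior probability ≈ 0.138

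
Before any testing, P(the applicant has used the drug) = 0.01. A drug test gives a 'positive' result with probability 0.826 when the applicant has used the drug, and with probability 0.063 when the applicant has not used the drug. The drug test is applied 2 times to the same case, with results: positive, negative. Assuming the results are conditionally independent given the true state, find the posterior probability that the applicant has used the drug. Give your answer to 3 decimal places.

Posterior P(H) ≈ 0.024

With H the event that the applicant has used the drug, the joint likelihood of the observed sequence is P(data|H) = 0.826·0.174 = 0.14372 and P(data|¬H) = 0.063·0.937 = 0.059031.
Bayes: P(H|data) = 0.01·0.14372 / (0.01·0.14372 + 0.99·0.059031) = 0.0014372/0.059878 = 0.0240.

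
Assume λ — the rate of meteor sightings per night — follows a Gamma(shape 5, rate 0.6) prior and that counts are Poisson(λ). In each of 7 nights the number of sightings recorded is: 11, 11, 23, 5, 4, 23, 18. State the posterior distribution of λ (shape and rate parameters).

Posterior: Gamma(shape=100, rate=7.6)

The Poisson likelihood adds the total count to the shape and the number of exposure periods to the rate. Here ∑xᵢ = 95 and n = 7, so shape 5→100 and rate 0.6→7.6.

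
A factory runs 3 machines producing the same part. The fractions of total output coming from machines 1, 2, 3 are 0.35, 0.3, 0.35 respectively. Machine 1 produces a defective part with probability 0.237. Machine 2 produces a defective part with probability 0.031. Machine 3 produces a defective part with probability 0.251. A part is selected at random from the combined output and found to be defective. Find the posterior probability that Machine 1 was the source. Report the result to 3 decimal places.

Posterior probability ≈ 0.461

Tabulate prior·likelihood by source: [1] prior 0.35, lik 0.237, product 0.08295; [2] prior 0.3, lik 0.031, product 0.009300; [3] prior 0.35, lik 0.251, product 0.08785.
Normalizing constant = 0.18010; the posterior for Machine 1 is its product over the sum, 0.08295/0.18010 = 0.461.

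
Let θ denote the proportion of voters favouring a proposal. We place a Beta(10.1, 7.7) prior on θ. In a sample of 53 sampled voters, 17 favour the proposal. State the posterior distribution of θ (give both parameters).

Posterior: Beta(27.1, 43.7)

The binomial likelihood is conjugate to the Beta prior: with 17 successes and 36 failures, the posterior is Beta(10.1+17, 7.7+36) = Beta(27.1, 43.7).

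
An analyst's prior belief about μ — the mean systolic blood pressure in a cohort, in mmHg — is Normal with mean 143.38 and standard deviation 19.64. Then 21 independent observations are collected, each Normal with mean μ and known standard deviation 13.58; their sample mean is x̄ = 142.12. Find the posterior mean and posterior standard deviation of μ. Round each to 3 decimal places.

Prior precision 1/τ₀² = 1/19.64² = 0.00259249; data precision n/σ² = 21/13.58² = 0.113873.
Posterior precision = 0.00259249 + 0.113873 = 0.116465, giving posterior SD = 1/√0.116465 = 2.930.
Posterior mean = (0.00259249·143.38 + 0.113873·142.12) / 0.116465 = 142.148.

Posterior mean ≈ 142.148; posterior SD ≈ 2.930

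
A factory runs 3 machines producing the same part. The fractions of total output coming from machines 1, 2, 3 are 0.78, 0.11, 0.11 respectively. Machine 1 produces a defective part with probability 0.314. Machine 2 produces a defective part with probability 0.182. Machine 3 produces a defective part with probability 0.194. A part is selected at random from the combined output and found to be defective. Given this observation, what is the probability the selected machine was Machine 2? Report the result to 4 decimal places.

Posterior probability ≈ 0.0699

Tabulate prior·likelihood by source: [1] prior 0.78, lik 0.314, product 0.2449; [2] prior 0.11, lik 0.182, product 0.02002; [3] prior 0.11, lik 0.194, product 0.02134.
Normalizing constant = 0.28628; the posterior for Machine 2 is its product over the sum, 0.02002/0.28628 = 0.0699.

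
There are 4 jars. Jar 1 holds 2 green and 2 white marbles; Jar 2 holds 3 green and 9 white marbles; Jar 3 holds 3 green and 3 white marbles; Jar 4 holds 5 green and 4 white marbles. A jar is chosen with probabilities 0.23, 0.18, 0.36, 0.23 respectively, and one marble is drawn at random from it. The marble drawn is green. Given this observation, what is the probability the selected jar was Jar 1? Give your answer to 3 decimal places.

P(green|Jar 1) = 0.5; P(green|Jar 2) = 0.25; P(green|Jar 3) = 0.5; P(green|Jar 4) = 0.5556.
Prior × likelihood for each source: 0.23·0.5=0.1150, 0.18·0.25=0.04500, 0.36·0.5=0.1800, 0.23·0.5556=0.1278. Summing gives P(green) = 0.46778.
P(Jar 1 | green) = 0.1150 / 0.46778 = 0.246.

Posterior probability ≈ 0.246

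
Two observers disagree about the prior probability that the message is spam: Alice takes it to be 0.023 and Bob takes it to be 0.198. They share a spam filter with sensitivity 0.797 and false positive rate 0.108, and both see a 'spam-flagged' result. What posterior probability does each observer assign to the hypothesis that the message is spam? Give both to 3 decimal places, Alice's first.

The likelihood ratio for a 'spam-flagged' result is 0.797/0.108 = 7.3796.
Alice: prior odds 0.023/0.977 = 0.023541; posterior odds 0.17373; posterior probability 0.148.
Bob: prior odds 0.198/0.802 = 0.24688; posterior odds 1.8219; posterior probability 0.646.

Alice: 0.148; Bob: 0.646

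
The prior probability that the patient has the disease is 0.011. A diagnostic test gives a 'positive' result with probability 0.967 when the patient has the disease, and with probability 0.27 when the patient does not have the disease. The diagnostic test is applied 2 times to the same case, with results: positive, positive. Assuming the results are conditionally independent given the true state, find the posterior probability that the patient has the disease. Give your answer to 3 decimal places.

Let H be the event that the patient has the disease; start with P(H) = 0.011. P('positive'|H) = 0.967, P('positive'|¬H) = 0.27.
Update on result 1 ('positive'): P(H) ← 0.967·0.0110 / (0.967·0.0110 + 0.27·0.9890) = 0.010637/0.27767 = 0.0383.
Update on result 2 ('positive'): P(H) ← 0.967·0.0383 / (0.967·0.0383 + 0.27·0.9617) = 0.037044/0.29670 = 0.1249.

Posterior P(H) ≈ 0.125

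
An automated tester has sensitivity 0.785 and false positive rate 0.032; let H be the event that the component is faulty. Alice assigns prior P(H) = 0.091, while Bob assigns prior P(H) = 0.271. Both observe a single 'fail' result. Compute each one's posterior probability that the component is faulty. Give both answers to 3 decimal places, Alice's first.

P('+'|H) = 0.785, P('+'|¬H) = 0.032.
Alice: numerator 0.785·0.091 = 0.071435; evidence = 0.071435+0.032·0.909 = 0.10052; posterior = 0.711.
Bob: numerator 0.785·0.271 = 0.21274; evidence = 0.21274+0.032·0.729 = 0.23606; posterior = 0.901.

Alice: 0.711; Bob: 0.901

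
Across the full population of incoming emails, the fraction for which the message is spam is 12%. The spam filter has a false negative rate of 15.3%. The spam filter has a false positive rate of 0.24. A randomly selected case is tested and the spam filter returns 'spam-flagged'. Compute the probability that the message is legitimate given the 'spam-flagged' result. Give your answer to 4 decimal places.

P(¬H | E) ≈ 0.6751

Let H be the event that the message is spam. P(H) = 0.12, so P(¬H) = 0.88. With E the 'spam-flagged' result, P(E|H) = 0.847 and P(E|¬H) = 0.24.
P(E) = 0.847·0.12 + 0.24·0.88 = 0.10164 + 0.21120 = 0.31284.
By Bayes' theorem, P(H|E) = 0.10164 / 0.31284 = 0.3249. Hence P(¬H|E) = 1 − 0.3249 = 0.6751.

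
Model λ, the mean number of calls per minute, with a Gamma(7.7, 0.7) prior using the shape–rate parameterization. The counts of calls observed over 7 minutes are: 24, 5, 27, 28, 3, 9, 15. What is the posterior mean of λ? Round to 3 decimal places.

Posterior mean ≈ 15.416

Total count ∑xᵢ = 111 over n = 7 minutes.
Gamma is conjugate to the Poisson likelihood: posterior is Gamma(shape = 7.7+111 = 118.7, rate = 0.7+7 = 7.7).
E[λ | data] = 118.7/7.7 = 15.416.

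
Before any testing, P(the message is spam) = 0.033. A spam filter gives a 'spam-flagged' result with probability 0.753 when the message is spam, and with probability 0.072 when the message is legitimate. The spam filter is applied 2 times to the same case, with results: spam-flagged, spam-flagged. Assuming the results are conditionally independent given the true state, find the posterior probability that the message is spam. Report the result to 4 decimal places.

With H the event that the message is spam, the joint likelihood of the observed sequence is P(data|H) = 0.753·0.753 = 0.56701 and P(data|¬H) = 0.072·0.072 = 0.0051840.
Bayes: P(H|data) = 0.033·0.56701 / (0.033·0.56701 + 0.967·0.0051840) = 0.018711/0.023724 = 0.7887.

Posterior P(H) ≈ 0.7887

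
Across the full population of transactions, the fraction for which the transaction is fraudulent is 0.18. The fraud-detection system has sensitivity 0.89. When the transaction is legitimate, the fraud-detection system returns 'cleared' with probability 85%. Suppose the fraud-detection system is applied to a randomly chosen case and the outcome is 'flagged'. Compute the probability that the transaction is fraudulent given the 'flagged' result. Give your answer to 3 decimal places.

Let H be the event that the transaction is fraudulent. P(H) = 0.18, so P(¬H) = 0.82. With E the 'flagged' result, P(E|H) = 0.89 and P(E|¬H) = 0.15.
P(E) = 0.89·0.18 + 0.15·0.82 = 0.16020 + 0.12300 = 0.28320.
By Bayes' theorem, P(H|E) = 0.16020 / 0.28320 = 0.566.

P(H | E) ≈ 0.566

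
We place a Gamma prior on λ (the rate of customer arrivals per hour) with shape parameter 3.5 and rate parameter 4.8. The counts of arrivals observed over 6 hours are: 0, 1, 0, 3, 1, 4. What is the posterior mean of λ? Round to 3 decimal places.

Posterior mean ≈ 1.157

The Poisson likelihood adds the total count to the shape and the number of exposure periods to the rate. Here ∑xᵢ = 9 and n = 6, so shape 3.5→12.5 and rate 4.8→10.8.
Posterior mean = shape/rate = 12.5/10.8 = 1.157.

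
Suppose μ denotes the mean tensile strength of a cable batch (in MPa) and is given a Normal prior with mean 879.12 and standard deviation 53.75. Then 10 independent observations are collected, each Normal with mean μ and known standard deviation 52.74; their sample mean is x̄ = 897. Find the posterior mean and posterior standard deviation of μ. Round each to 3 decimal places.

Prior precision 1/τ₀² = 1/53.75² = 0.00034613; data precision n/σ² = 10/52.74² = 0.00359517.
Posterior precision = 0.00034613 + 0.00359517 = 0.00394131, giving posterior SD = 1/√0.00394131 = 15.929.
Posterior mean = (0.00034613·879.12 + 0.00359517·897) / 0.00394131 = 895.430.

Posterior mean ≈ 895.430; posterior SD ≈ 15.929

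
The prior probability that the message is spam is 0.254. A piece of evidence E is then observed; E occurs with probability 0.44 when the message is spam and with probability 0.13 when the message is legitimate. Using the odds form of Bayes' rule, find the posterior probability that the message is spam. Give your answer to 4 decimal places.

Posterior probability ≈ 0.5354

Prior odds = 0.254/(1−0.254) = 0.34048. In log-odds, ln(0.34048) = -1.0774.
Add log likelihood ratio: ln(3.3846) = 1.2192.
Posterior log-odds = 0.14185, so posterior odds = exp(0.14185) = 1.1524. Converting, P(H|E) = 1.1524/2.1524 = 0.5354.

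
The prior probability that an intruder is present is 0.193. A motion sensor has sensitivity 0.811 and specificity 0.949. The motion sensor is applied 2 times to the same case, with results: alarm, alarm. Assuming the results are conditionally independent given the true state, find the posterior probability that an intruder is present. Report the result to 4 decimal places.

Let H be the event that an intruder is present; start with P(H) = 0.193. P('alarm'|H) = 0.811, P('alarm'|¬H) = 0.051.
Update on result 1 ('alarm'): P(H) ← 0.811·0.1930 / (0.811·0.1930 + 0.051·0.8070) = 0.15652/0.19768 = 0.7918.
Update on result 2 ('alarm'): P(H) ← 0.811·0.7918 / (0.811·0.7918 + 0.051·0.2082) = 0.64215/0.65277 = 0.9837.

Posterior P(H) ≈ 0.9837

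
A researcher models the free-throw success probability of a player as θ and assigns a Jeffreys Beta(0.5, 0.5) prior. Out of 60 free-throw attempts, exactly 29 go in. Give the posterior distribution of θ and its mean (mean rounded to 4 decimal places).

Posterior: Beta(29.5, 31.5); mean ≈ 0.4836

Observing 29 successes and 31 failures updates Beta(0.5, 0.5) by adding the success and failure counts to the two shape parameters: α = 0.5+29 = 29.5, β = 0.5+31 = 31.5.
Posterior mean = α/(α+β) = 29.5/61 = 0.4836.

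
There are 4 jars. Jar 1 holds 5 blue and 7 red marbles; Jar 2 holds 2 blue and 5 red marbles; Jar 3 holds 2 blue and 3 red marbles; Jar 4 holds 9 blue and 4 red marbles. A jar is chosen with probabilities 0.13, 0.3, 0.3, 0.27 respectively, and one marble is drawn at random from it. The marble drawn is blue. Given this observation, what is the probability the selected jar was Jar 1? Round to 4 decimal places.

Posterior probability ≈ 0.1212

Tabulate prior·likelihood by source: [1] prior 0.13, lik 0.4167, product 0.05417; [2] prior 0.3, lik 0.2857, product 0.08571; [3] prior 0.3, lik 0.4, product 0.1200; [4] prior 0.27, lik 0.6923, product 0.1869.
Normalizing constant = 0.44680; the posterior for Jar 1 is its product over the sum, 0.05417/0.44680 = 0.1212.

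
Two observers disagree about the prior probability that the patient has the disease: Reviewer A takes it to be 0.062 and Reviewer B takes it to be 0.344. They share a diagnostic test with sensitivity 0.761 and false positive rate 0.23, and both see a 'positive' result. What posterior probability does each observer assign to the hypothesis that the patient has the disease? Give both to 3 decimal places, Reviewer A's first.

Reviewer A: 0.179; Reviewer B: 0.634

The likelihood ratio for a 'positive' result is 0.761/0.23 = 3.3087.
Reviewer A: prior odds 0.062/0.938 = 0.066098; posterior odds 0.21870; posterior probability 0.179.
Reviewer B: prior odds 0.344/0.656 = 0.52439; posterior odds 1.7350; posterior probability 0.634.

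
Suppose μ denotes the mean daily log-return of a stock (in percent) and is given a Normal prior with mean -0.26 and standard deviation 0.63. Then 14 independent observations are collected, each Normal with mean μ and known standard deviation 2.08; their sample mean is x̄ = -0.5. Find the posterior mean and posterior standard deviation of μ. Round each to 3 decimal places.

With known σ, the Normal prior is conjugate. Weight on the data is w = (n/σ²)/(n/σ² + 1/τ₀²) = 3.23595/(3.23595+2.51953) = 0.56224.
Posterior mean = w·x̄ + (1−w)·μ₀ = 0.56224·-0.5 + 0.43776·-0.26 = -0.395. Posterior variance = 1/(3.23595+2.51953) = 0.173748, so SD = 0.417.

Posterior mean ≈ -0.395; posterior SD ≈ 0.417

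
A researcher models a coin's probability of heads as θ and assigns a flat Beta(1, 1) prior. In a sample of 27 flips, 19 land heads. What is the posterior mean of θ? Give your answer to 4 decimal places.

Posterior mean ≈ 0.6897

Observing 19 successes and 8 failures updates Beta(1, 1) by adding the success and failure counts to the two shape parameters: α = 1+19 = 20, β = 1+8 = 9.
E[θ | data] = 20/(20+9) = 0.6897.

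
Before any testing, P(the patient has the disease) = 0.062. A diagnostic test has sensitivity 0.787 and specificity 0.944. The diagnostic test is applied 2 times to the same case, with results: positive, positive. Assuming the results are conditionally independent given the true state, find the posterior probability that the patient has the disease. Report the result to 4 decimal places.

Posterior P(H) ≈ 0.9288

With H the event that the patient has the disease, the joint likelihood of the observed sequence is P(data|H) = 0.787·0.787 = 0.61937 and P(data|¬H) = 0.056·0.056 = 0.0031360.
Bayes: P(H|data) = 0.062·0.61937 / (0.062·0.61937 + 0.938·0.0031360) = 0.038401/0.041342 = 0.9288.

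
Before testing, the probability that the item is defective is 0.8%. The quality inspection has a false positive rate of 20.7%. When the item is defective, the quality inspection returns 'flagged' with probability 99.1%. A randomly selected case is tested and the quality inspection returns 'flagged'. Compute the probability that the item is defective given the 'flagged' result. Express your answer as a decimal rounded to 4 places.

Let H be the event that the item is defective. P(H) = 0.008, so P(¬H) = 0.992. With E the 'flagged' result, P(E|H) = 0.991 and P(E|¬H) = 0.207.
P(E) = 0.991·0.008 + 0.207·0.992 = 0.0079280 + 0.20534 = 0.21327.
By Bayes' theorem, P(H|E) = 0.0079280 / 0.21327 = 0.0372.

P(H | E) ≈ 0.0372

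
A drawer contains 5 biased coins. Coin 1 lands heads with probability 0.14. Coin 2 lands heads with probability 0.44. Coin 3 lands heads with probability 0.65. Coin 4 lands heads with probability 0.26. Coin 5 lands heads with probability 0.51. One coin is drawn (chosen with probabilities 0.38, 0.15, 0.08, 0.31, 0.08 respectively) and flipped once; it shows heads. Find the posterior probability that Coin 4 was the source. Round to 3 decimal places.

Tabulate prior·likelihood by source: [1] prior 0.38, lik 0.14, product 0.05320; [2] prior 0.15, lik 0.44, product 0.06600; [3] prior 0.08, lik 0.65, product 0.05200; [4] prior 0.31, lik 0.26, product 0.08060; [5] prior 0.08, lik 0.51, product 0.04080.
Normalizing constant = 0.29260; the posterior for Coin 4 is its product over the sum, 0.08060/0.29260 = 0.275.

Posterior probability ≈ 0.275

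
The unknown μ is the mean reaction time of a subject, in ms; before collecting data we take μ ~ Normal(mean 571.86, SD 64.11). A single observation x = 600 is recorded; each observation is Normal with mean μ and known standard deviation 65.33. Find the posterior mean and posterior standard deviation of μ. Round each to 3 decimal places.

Posterior mean ≈ 585.665; posterior SD ≈ 45.758

With known σ, the Normal prior is conjugate. Weight on the data is w = (n/σ²)/(n/σ² + 1/τ₀²) = 0.00023430/(0.00023430+0.00024330) = 0.49058.
Posterior mean = w·x̄ + (1−w)·μ₀ = 0.49058·600 + 0.50942·571.86 = 585.665. Posterior variance = 1/(0.00023430+0.00024330) = 2093.78, so SD = 45.758.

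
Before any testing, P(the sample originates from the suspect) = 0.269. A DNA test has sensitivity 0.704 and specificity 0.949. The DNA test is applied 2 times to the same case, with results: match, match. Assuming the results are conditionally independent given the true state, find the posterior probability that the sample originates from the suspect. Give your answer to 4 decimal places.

Posterior P(H) ≈ 0.9859

With H the event that the sample originates from the suspect, the joint likelihood of the observed sequence is P(data|H) = 0.704·0.704 = 0.49562 and P(data|¬H) = 0.051·0.051 = 0.0026010.
Bayes: P(H|data) = 0.269·0.49562 / (0.269·0.49562 + 0.731·0.0026010) = 0.13332/0.13522 = 0.9859.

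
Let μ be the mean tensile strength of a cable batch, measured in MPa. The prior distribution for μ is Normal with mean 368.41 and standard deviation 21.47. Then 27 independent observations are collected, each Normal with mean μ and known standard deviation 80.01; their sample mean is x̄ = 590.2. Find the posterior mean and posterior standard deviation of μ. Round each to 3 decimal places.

Posterior mean ≈ 514.869; posterior SD ≈ 12.513

With known σ, the Normal prior is conjugate. Weight on the data is w = (n/σ²)/(n/σ² + 1/τ₀²) = 0.00421770/(0.00421770+0.00216938) = 0.66035.
Posterior mean = w·x̄ + (1−w)·μ₀ = 0.66035·590.2 + 0.33965·368.41 = 514.869. Posterior variance = 1/(0.00421770+0.00216938) = 156.566, so SD = 12.513.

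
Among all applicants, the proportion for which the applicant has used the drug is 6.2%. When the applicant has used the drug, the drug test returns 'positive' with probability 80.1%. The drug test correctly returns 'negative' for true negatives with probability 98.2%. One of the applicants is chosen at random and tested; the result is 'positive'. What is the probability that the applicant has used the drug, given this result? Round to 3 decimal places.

P(H | E) ≈ 0.746

Write H for 'the applicant has used the drug'. Prior odds H:¬H = 0.062/0.938 = 0.066098. For the 'positive' outcome, the likelihood ratio is 0.801/0.018 = 44.500.
Posterior odds = 0.066098 × 44.500 = 2.9414, so P(H|E) = 2.9414/(1+2.9414) = 0.746.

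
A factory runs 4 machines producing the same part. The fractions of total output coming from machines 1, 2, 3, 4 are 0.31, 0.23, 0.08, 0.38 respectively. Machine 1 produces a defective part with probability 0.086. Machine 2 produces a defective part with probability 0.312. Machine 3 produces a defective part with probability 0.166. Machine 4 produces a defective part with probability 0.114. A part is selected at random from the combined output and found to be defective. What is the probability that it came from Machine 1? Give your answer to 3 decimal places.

Tabulate prior·likelihood by source: [1] prior 0.31, lik 0.086, product 0.02666; [2] prior 0.23, lik 0.312, product 0.07176; [3] prior 0.08, lik 0.166, product 0.01328; [4] prior 0.38, lik 0.114, product 0.04332.
Normalizing constant = 0.15502; the posterior for Machine 1 is its product over the sum, 0.02666/0.15502 = 0.172.

Posterior probability ≈ 0.172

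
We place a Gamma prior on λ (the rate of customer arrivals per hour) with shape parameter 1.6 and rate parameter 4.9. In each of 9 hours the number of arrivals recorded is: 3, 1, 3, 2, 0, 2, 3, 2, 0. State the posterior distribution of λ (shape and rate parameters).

The Poisson likelihood adds the total count to the shape and the number of exposure periods to the rate. Here ∑xᵢ = 16 and n = 9, so shape 1.6→17.6 and rate 4.9→13.9.

Posterior: Gamma(shape=17.6, rate=13.9)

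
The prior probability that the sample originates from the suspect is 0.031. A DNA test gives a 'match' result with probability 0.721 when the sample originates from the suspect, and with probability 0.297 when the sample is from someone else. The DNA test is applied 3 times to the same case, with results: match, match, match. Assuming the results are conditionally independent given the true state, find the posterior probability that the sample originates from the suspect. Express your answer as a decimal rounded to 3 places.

Posterior P(H) ≈ 0.314

Let H be the event that the sample originates from the suspect; start with P(H) = 0.031. P('match'|H) = 0.721, P('match'|¬H) = 0.297.
Update on result 1 ('match'): P(H) ← 0.721·0.0310 / (0.721·0.0310 + 0.297·0.9690) = 0.022351/0.31014 = 0.0721.
Update on result 2 ('match'): P(H) ← 0.721·0.0721 / (0.721·0.0721 + 0.297·0.9279) = 0.051960/0.32756 = 0.1586.
Update on result 3 ('match'): P(H) ← 0.721·0.1586 / (0.721·0.1586 + 0.297·0.8414) = 0.11437/0.36426 = 0.3140.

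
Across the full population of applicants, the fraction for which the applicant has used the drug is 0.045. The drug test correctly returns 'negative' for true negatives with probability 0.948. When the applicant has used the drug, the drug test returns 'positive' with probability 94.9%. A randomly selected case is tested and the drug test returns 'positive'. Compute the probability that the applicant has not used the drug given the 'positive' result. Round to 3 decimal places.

Let H be the event that the applicant has used the drug. P(H) = 0.045, so P(¬H) = 0.955. With E the 'positive' result, P(E|H) = 0.949 and P(E|¬H) = 0.052.
P(E) = 0.949·0.045 + 0.052·0.955 = 0.042705 + 0.049660 = 0.092365.
By Bayes' theorem, P(H|E) = 0.042705 / 0.092365 = 0.462. Hence P(¬H|E) = 1 − 0.462 = 0.538.

P(¬H | E) ≈ 0.538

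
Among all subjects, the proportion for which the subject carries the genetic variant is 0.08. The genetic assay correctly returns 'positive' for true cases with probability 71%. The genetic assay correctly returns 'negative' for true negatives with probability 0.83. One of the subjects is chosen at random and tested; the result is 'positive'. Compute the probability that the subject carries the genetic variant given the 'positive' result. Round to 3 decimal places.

Let H be the event that the subject carries the genetic variant. P(H) = 0.08, so P(¬H) = 0.92. With E the 'positive' result, P(E|H) = 0.71 and P(E|¬H) = 0.17.
P(E) = 0.71·0.08 + 0.17·0.92 = 0.056800 + 0.15640 = 0.21320.
By Bayes' theorem, P(H|E) = 0.056800 / 0.21320 = 0.266.

P(H | E) ≈ 0.266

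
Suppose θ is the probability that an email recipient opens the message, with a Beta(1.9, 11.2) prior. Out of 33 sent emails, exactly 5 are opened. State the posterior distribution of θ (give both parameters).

Posterior: Beta(6.9, 39.2)

Observing 5 successes and 28 failures updates Beta(1.9, 11.2) by adding the success and failure counts to the two shape parameters: α = 1.9+5 = 6.9, β = 11.2+28 = 39.2.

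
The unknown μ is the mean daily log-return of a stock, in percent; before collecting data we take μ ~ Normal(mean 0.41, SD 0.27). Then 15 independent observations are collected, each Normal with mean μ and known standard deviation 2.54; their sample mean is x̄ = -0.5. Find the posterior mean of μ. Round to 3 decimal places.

Prior precision 1/τ₀² = 1/0.27² = 13.7174; data precision n/σ² = 15/2.54² = 2.32500.
Posterior precision = 13.7174 + 2.32500 = 16.0424.
Posterior mean = (13.7174·0.41 + 2.32500·-0.5) / 16.0424 = 0.278.

Posterior mean ≈ 0.278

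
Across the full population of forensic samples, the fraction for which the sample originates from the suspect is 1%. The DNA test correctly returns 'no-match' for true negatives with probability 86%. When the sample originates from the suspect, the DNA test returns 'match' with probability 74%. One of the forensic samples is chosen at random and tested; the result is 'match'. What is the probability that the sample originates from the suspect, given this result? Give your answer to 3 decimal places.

P(H | E) ≈ 0.051

Let H be the event that the sample originates from the suspect. P(H) = 0.01, so P(¬H) = 0.99. With E the 'match' result, P(E|H) = 0.74 and P(E|¬H) = 0.14.
P(E) = 0.74·0.01 + 0.14·0.99 = 0.0074000 + 0.13860 = 0.14600.
By Bayes' theorem, P(H|E) = 0.0074000 / 0.14600 = 0.051.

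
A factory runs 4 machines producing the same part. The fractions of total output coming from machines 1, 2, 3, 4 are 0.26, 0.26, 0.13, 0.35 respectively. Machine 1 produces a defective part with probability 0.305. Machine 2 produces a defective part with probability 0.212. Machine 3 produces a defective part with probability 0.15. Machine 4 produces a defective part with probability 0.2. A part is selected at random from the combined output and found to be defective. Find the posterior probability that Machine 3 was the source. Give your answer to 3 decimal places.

Posterior probability ≈ 0.087

P(defective|M1) = 0.305; P(defective|M2) = 0.212; P(defective|M3) = 0.15; P(defective|M4) = 0.2.
Prior × likelihood for each source: 0.26·0.305=0.07930, 0.26·0.212=0.05512, 0.13·0.15=0.01950, 0.35·0.2=0.07000. Summing gives P(defective) = 0.22392.
P(Machine 3 | defective) = 0.01950 / 0.22392 = 0.087.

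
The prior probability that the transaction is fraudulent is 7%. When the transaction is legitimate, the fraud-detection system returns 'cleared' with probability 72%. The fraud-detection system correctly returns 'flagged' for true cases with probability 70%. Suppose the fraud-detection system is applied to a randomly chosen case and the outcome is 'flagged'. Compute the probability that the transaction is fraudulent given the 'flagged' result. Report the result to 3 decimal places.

P(H | E) ≈ 0.158

Write H for 'the transaction is fraudulent'. Prior odds H:¬H = 0.07/0.93 = 0.075269. For the 'flagged' outcome, the likelihood ratio is 0.7/0.28 = 2.5000.
Posterior odds = 0.075269 × 2.5000 = 0.18817, so P(H|E) = 0.18817/(1+0.18817) = 0.158.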